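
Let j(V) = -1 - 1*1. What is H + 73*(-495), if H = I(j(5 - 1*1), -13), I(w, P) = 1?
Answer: -36134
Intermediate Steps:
j(V) = -2 (j(V) = -1 - 1 = -2)
H = 1
H + 73*(-495) = 1 + 73*(-495) = 1 - 36135 = -36134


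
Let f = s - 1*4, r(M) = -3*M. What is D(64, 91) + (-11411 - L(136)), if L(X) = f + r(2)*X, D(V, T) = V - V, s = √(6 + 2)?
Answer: -10591 - 2*√2 ≈ -10594.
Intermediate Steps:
s = 2*√2 (s = √8 = 2*√2 ≈ 2.8284)
f = -4 + 2*√2 (f = 2*√2 - 1*4 = 2*√2 - 4 = -4 + 2*√2 ≈ -1.1716)
D(V, T) = 0
L(X) = -4 - 6*X + 2*√2 (L(X) = (-4 + 2*√2) + (-3*2)*X = (-4 + 2*√2) - 6*X = -4 - 6*X + 2*√2)
D(64, 91) + (-11411 - L(136)) = 0 + (-11411 - (-4 - 6*136 + 2*√2)) = 0 + (-11411 - (-4 - 816 + 2*√2)) = 0 + (-11411 - (-820 + 2*√2)) = 0 + (-11411 + (820 - 2*√2)) = 0 + (-10591 - 2*√2) = -10591 - 2*√2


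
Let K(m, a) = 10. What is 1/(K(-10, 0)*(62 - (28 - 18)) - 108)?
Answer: 1/412 ≈ 0.0024272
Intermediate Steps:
1/(K(-10, 0)*(62 - (28 - 18)) - 108) = 1/(10*(62 - (28 - 18)) - 108) = 1/(10*(62 - 1*10) - 108) = 1/(10*(62 - 10) - 108) = 1/(10*52 - 108) = 1/(520 - 108) = 1/412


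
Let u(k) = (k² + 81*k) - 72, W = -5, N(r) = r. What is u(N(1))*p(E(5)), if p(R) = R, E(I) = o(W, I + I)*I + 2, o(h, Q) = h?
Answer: -230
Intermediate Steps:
E(I) = 2 - 5*I (E(I) = -5*I + 2 = 2 - 5*I)
u(k) = -72 + k² + 81*k
u(N(1))*p(E(5)) = (-72 + 1² + 81*1)*(2 - 5*5) = (-72 + 1 + 81)*(2 - 25) = 10*(-23) = -230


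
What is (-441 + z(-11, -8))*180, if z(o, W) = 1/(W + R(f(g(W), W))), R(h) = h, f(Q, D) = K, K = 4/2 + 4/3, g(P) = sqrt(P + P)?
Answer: -555930/7 ≈ -79419.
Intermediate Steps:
g(P) = sqrt(2)*sqrt(P) (g(P) = sqrt(2*P) = sqrt(2)*sqrt(P))
K = 10/3 (K = 4*(1/2) + 4*(1/3) = 2 + 4/3 = 10/3 ≈ 3.3333)
f(Q, D) = 10/3
z(o, W) = 1/(10/3 + W) (z(o, W) = 1/(W + 10/3) = 1/(10/3 + W))
(-441 + z(-11, -8))*180 = (-441 + 3/(10 + 3*(-8)))*180 = (-441 + 3/(10 - 24))*180 = (-441 + 3/(-14))*180 = (-441 + 3*(-1/14))*180 = (-441 - 3/14)*180 = -6177/14*180 = -555930/7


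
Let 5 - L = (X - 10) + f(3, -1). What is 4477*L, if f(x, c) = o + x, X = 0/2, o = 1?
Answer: 49247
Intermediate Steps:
X = 0 (X = 0*(½) = 0)
f(x, c) = 1 + x
L = 11 (L = 5 - ((0 - 10) + (1 + 3)) = 5 - (-10 + 4) = 5 - 1*(-6) = 5 + 6 = 11)
4477*L = 4477*11 = 49247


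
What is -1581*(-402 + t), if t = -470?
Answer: 1378632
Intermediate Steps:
-1581*(-402 + t) = -1581*(-402 - 470) = -1581*(-872) = 1378632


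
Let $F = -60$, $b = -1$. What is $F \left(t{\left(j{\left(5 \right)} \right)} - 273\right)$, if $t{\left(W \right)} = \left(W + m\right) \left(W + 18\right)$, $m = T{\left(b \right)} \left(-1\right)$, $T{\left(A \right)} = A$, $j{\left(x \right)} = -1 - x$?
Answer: $19980$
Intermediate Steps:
$m = 1$ ($m = \left(-1\right) \left(-1\right) = 1$)
$t{\left(W \right)} = \left(1 + W\right) \left(18 + W\right)$ ($t{\left(W \right)} = \left(W + 1\right) \left(W + 18\right) = \left(1 + W\right) \left(18 + W\right)$)
$F \left(t{\left(j{\left(5 \right)} \right)} - 273\right) = - 60 \left(\left(18 + \left(-1 - 5\right)^{2} + 19 \left(-1 - 5\right)\right) - 273\right) = - 60 \left(\left(18 + \left(-6\right)^{2} + 19 \left(-6\right)\right) - 273\right) = - 60 \left(\left(18 + 36 - 114\right) - 273\right) = - 60 \left(-60 - 273\right) = \left(-60\right) \left(-333\right) = 19980$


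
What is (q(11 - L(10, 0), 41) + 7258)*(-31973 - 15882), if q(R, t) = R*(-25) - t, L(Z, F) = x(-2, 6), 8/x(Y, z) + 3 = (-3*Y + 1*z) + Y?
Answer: -2335036870/7 ≈ -3.3358e+8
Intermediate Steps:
x(Y, z) = 8/(-3 + z - 2*Y) (x(Y, z) = 8/(-3 + ((-3*Y + 1*z) + Y)) = 8/(-3 + ((-3*Y + z) + Y)) = 8/(-3 + ((z - 3*Y) + Y)) = 8/(-3 + (z - 2*Y)) = 8/(-3 + z - 2*Y))
L(Z, F) = 8/7 (L(Z, F) = 8/(-3 + 6 - 2*(-2)) = 8/(-3 + 6 + 4) = 8/7)
q(R, t) = -t - 25*R (q(R, t) = -25*R - t = -t - 25*R)
(q(11 - L(10, 0), 41) + 7258)*(-31973 - 15882) = ((-1*41 - 25*(11 - 1*8/7)) + 7258)*(-31973 - 15882) = ((-41 - 25*(11 - 8/7)) + 7258)*(-47855) = ((-41 - 25*69/7) + 7258)*(-47855) = ((-41 - 1725/7) + 7258)*(-47855) = (-2012/7 + 7258)*(-47855) = (48794/7)*(-47855) = -2335036870/7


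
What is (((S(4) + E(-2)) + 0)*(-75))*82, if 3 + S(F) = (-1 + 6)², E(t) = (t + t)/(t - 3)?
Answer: -140220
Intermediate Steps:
E(t) = 2*t/(-3 + t) (E(t) = (2*t)/(-3 + t) = 2*t/(-3 + t))
S(F) = 22 (S(F) = -3 + (-1 + 6)² = -3 + 5² = -3 + 25 = 22)
(((S(4) + E(-2)) + 0)*(-75))*82 = (((22 + 2*(-2)/(-3 - 2)) + 0)*(-75))*82 = (((22 + 2*(-2)/(-5)) + 0)*(-75))*82 = (((22 + 2*(-2)*(-⅕)) + 0)*(-75))*82 = (((22 + ⅘) + 0)*(-75))*82 = ((114/5 + 0)*(-75))*82 = ((114/5)*(-75))*82 = -1710*82 = -140220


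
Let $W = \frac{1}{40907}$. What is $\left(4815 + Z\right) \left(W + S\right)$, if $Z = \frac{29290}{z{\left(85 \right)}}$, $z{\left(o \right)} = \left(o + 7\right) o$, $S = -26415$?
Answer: $- \frac{2035911965449318}{15994637} \approx -1.2729 \cdot 10^{8}$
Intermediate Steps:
$z{\left(o \right)} = o \left(7 + o\right)$ ($z{\left(o \right)} = \left(7 + o\right) o = o \left(7 + o\right)$)
$W = \frac{1}{40907} \approx 2.4446 \cdot 10^{-5}$
$Z = \frac{2929}{782}$ ($Z = \frac{29290}{85 \left(7 + 85\right)} = \frac{29290}{85 \cdot 92} = \frac{29290}{7820} = 29290 \cdot \frac{1}{7820} = \frac{2929}{782} \approx 3.7455$)
$\left(4815 + Z\right) \left(W + S\right) = \left(4815 + \frac{2929}{782}\right) \left(\frac{1}{40907} - 26415\right) = \frac{3768259}{782} \left(- \frac{1080558404}{40907}\right) = - \frac{2035911965449318}{15994637}$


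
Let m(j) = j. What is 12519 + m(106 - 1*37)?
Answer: 12588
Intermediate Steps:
12519 + m(106 - 1*37) = 12519 + (106 - 1*37) = 12519 + (106 - 37) = 12519 + 69 = 12588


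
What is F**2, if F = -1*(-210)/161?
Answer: 900/529 ≈ 1.7013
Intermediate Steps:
F = 30/23 (F = 210*(1/161) = 30/23 ≈ 1.3043)
F**2 = (30/23)**2 = 900/529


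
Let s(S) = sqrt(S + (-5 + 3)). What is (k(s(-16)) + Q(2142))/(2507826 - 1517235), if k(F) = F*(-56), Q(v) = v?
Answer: 102/47171 - 8*I*sqrt(2)/47171 ≈ 0.0021623 - 0.00023984*I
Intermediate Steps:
s(S) = sqrt(-2 + S) (s(S) = sqrt(S - 2) = sqrt(-2 + S))
k(F) = -56*F
(k(s(-16)) + Q(2142))/(2507826 - 1517235) = (-56*sqrt(-2 - 16) + 2142)/(2507826 - 1517235) = (-168*I*sqrt(2) + 2142)/990591 = (-168*I*sqrt(2) + 2142)*(1/990591) = (2142 - 168*I*sqrt(2))*(1/990591) = 102/47171 - 8*I*sqrt(2)/47171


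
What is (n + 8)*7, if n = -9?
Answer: -7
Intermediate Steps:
(n + 8)*7 = (-9 + 8)*7 = -1*7 = -7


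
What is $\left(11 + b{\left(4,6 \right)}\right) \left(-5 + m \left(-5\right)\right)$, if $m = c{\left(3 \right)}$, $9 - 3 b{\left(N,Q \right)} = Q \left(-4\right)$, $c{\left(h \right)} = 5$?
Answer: $-660$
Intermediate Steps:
$b{\left(N,Q \right)} = 3 + \frac{4 Q}{3}$ ($b{\left(N,Q \right)} = 3 - \frac{Q \left(-4\right)}{3} = 3 - \frac{\left(-4\right) Q}{3} = 3 + \frac{4 Q}{3}$)
$m = 5$
$\left(11 + b{\left(4,6 \right)}\right) \left(-5 + m \left(-5\right)\right) = \left(11 + \left(3 + \frac{4}{3} \cdot 6\right)\right) \left(-5 + 5 \left(-5\right)\right) = \left(11 + \left(3 + 8\right)\right) \left(-5 - 25\right) = \left(11 + 11\right) \left(-30\right) = 22 \left(-30\right) = -660$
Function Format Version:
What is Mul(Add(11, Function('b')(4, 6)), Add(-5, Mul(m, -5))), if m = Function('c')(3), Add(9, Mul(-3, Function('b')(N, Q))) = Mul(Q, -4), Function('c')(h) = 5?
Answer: -660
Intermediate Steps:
Function('b')(N, Q) = Add(3, Mul(Rational(4, 3), Q)) (Function('b')(N, Q) = Add(3, Mul(Rational(-1, 3), Mul(Q, -4))) = Add(3, Mul(Rational(-1, 3), Mul(-4, Q))) = Add(3, Mul(Rational(4, 3), Q)))
m = 5
Mul(Add(11, Function('b')(4, 6)), Add(-5, Mul(m, -5))) = Mul(Add(11, Add(3, Mul(Rational(4, 3), 6))), Add(-5, Mul(5, -5))) = Mul(Add(11, Add(3, 8)), Add(-5, -25)) = Mul(Add(11, 11), -30) = Mul(22, -30) = -660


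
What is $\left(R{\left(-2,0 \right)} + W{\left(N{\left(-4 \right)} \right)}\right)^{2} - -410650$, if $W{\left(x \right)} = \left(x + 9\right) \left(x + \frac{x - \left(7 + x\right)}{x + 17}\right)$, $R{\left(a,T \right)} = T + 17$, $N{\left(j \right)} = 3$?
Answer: $\frac{10325786}{25} \approx 4.1303 \cdot 10^{5}$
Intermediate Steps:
$R{\left(a,T \right)} = 17 + T$
$W{\left(x \right)} = \left(9 + x\right) \left(x - \frac{7}{17 + x}\right)$
$\left(R{\left(-2,0 \right)} + W{\left(N{\left(-4 \right)} \right)}\right)^{2} - -410650 = \left(\left(17 + 0\right) + \frac{-63 + 3^{3} + 26 \cdot 3^{2} + 146 \cdot 3}{17 + 3}\right)^{2} - -410650 = \left(17 + \frac{-63 + 27 + 26 \cdot 9 + 438}{20}\right)^{2} + 410650 = \left(17 + \frac{-63 + 27 + 234 + 438}{20}\right)^{2} + 410650 = \left(17 + \frac{1}{20} \cdot 636\right)^{2} + 410650 = \left(17 + \frac{159}{5}\right)^{2} + 410650 = \left(\frac{244}{5}\right)^{2} + 410650 = \frac{59536}{25} + 410650 = \frac{10325786}{25}$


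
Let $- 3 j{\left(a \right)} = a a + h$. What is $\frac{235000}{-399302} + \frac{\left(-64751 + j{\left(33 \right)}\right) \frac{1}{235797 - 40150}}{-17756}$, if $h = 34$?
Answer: $- \frac{306128402379056}{520176924346449} \approx -0.58851$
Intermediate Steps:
$j{\left(a \right)} = - \frac{34}{3} - \frac{a^{2}}{3}$ ($j{\left(a \right)} = - \frac{a a + 34}{3} = - \frac{a^{2} + 34}{3} = - \frac{34 + a^{2}}{3} = - \frac{34}{3} - \frac{a^{2}}{3}$)
$\frac{235000}{-399302} + \frac{\left(-64751 + j{\left(33 \right)}\right) \frac{1}{235797 - 40150}}{-17756} = \frac{235000}{-399302} + \frac{\left(-64751 - \left(\frac{34}{3} + \frac{33^{2}}{3}\right)\right) \frac{1}{235797 - 40150}}{-17756} = 235000 \left(- \frac{1}{399302}\right) + \frac{-64751 - \frac{1123}{3}}{235797 - 40150} \left(- \frac{1}{17756}\right) = - \frac{117500}{199651} + \frac{-64751 - \frac{1123}{3}}{235797 - 40150} \left(- \frac{1}{17756}\right) = - \frac{117500}{199651} + \frac{-64751 - \frac{1123}{3}}{195647} \left(- \frac{1}{17756}\right) = - \frac{117500}{199651} + \left(- \frac{195376}{3}\right) \frac{1}{195647} \left(- \frac{1}{17756}\right) = - \frac{117500}{199651} - - \frac{48844}{2605431099} = - \frac{117500}{199651} + \frac{48844}{2605431099} = - \frac{306128402379056}{520176924346449}$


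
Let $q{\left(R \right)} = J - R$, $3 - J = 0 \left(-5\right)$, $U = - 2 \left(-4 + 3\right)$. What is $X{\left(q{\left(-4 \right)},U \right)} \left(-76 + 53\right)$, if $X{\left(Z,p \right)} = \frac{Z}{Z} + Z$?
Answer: $-184$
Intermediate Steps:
$U = 2$ ($U = \left(-2\right) \left(-1\right) = 2$)
$J = 3$ ($J = 3 - 0 \left(-5\right) = 3 - 0 = 3 + 0 = 3$)
$q{\left(R \right)} = 3 - R$
$X{\left(Z,p \right)} = 1 + Z$
$X{\left(q{\left(-4 \right)},U \right)} \left(-76 + 53\right) = \left(1 + \left(3 - -4\right)\right) \left(-76 + 53\right) = \left(1 + \left(3 + 4\right)\right) \left(-23\right) = \left(1 + 7\right) \left(-23\right) = 8 \left(-23\right) = -184$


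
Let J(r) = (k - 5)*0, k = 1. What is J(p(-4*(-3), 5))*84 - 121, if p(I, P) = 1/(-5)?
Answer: -121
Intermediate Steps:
p(I, P) = -1/5
J(r) = 0 (J(r) = (1 - 5)*0 = -4*0 = 0)
J(p(-4*(-3), 5))*84 - 121 = 0*84 - 121 = 0 - 121 = -121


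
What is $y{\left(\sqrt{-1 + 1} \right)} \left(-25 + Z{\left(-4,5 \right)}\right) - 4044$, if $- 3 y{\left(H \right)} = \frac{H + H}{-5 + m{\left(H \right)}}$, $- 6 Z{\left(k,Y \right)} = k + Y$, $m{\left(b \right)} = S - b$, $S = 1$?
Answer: $-4044$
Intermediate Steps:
$m{\left(b \right)} = 1 - b$
$Z{\left(k,Y \right)} = - \frac{Y}{6} - \frac{k}{6}$ ($Z{\left(k,Y \right)} = - \frac{k + Y}{6} = - \frac{Y + k}{6} = - \frac{Y}{6} - \frac{k}{6}$)
$y{\left(H \right)} = - \frac{2 H}{3 \left(-4 - H\right)}$ ($y{\left(H \right)} = - \frac{\left(H + H\right) \frac{1}{-5 - \left(-1 + H\right)}}{3} = - \frac{2 H \frac{1}{-4 - H}}{3} = - \frac{2 H}{3 \left(-4 - H\right)}$)
$y{\left(\sqrt{-1 + 1} \right)} \left(-25 + Z{\left(-4,5 \right)}\right) - 4044 = \frac{2 \sqrt{-1 + 1}}{3 \left(4 + \sqrt{-1 + 1}\right)} \left(-25 - \frac{1}{6}\right) - 4044 = \frac{2 \sqrt{0}}{3 \left(4 + \sqrt{0}\right)} \left(-25 + \left(- \frac{5}{6} + \frac{2}{3}\right)\right) - 4044 = \frac{2}{3} \cdot 0 \frac{1}{4 + 0} \left(-25 - \frac{1}{6}\right) - 4044 = \frac{2}{3} \cdot 0 \cdot \frac{1}{4} \left(- \frac{151}{6}\right) - 4044 = 0 \left(- \frac{151}{6}\right) - 4044 = 0 - 4044 = -4044$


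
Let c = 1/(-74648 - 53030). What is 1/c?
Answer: -127678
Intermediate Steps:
c = -1/127678 (c = 1/(-127678) = -1/127678 ≈ -7.8322e-6)
1/c = 1/(-1/127678) = -127678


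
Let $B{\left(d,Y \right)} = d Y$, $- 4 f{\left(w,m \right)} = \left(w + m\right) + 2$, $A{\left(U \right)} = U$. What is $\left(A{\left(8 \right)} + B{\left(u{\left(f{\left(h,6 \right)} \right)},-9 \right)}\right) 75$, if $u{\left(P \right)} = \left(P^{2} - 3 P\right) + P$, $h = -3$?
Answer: $- \frac{34275}{16} \approx -2142.2$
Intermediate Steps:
$f{\left(w,m \right)} = - \frac{1}{2} - \frac{m}{4} - \frac{w}{4}$ ($f{\left(w,m \right)} = - \frac{\left(w + m\right) + 2}{4} = - \frac{\left(m + w\right) + 2}{4} = - \frac{2 + m + w}{4} = - \frac{1}{2} - \frac{m}{4} - \frac{w}{4}$)
$u{\left(P \right)} = P^{2} - 2 P$
$B{\left(d,Y \right)} = Y d$
$\left(A{\left(8 \right)} + B{\left(u{\left(f{\left(h,6 \right)} \right)},-9 \right)}\right) 75 = \left(8 - 9 \left(- \frac{1}{2} - \frac{3}{2} - - \frac{3}{4}\right) \left(-2 - \frac{5}{4}\right)\right) 75 = \left(8 - 9 \left(- \frac{1}{2} - \frac{3}{2} + \frac{3}{4}\right) \left(-2 - \frac{5}{4}\right)\right) 75 = \left(8 - 9 \left(- \frac{5 \left(-2 - \frac{5}{4}\right)}{4}\right)\right) 75 = \left(8 - 9 \left(\left(- \frac{5}{4}\right) \left(- \frac{13}{4}\right)\right)\right) 75 = \left(8 - \frac{585}{16}\right) 75 = \left(- \frac{457}{16}\right) 75 = - \frac{34275}{16}$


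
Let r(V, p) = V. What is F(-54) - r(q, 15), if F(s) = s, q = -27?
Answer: -27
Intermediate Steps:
F(-54) - r(q, 15) = -54 - 1*(-27) = -54 + 27 = -27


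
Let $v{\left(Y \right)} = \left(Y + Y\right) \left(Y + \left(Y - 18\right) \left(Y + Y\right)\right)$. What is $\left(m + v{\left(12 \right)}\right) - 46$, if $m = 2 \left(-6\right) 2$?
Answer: $-3238$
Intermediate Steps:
$m = -24$ ($m = \left(-12\right) 2 = -24$)
$v{\left(Y \right)} = 2 Y \left(Y + 2 Y \left(-18 + Y\right)\right)$ ($v{\left(Y \right)} = 2 Y \left(Y + \left(-18 + Y\right) 2 Y\right) = 2 Y \left(Y + 2 Y \left(-18 + Y\right)\right)$)
$\left(m + v{\left(12 \right)}\right) - 46 = \left(-24 + 12^{2} \left(-70 + 4 \cdot 12\right)\right) - 46 = \left(-24 + 144 \left(-70 + 48\right)\right) - 46 = \left(-24 + 144 \left(-22\right)\right) - 46 = \left(-24 - 3168\right) - 46 = -3192 - 46 = -3238$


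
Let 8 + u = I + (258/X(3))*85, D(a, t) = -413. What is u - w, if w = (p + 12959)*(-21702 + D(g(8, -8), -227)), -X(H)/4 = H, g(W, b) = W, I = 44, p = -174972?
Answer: -7165838573/2 ≈ -3.5829e+9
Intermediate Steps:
X(H) = -4*H
u = -3583/2 (u = -8 + (44 + (258/((-4*3)))*85) = -8 + (44 + (258/(-12))*85) = -8 + (44 + (258*(-1/12))*85) = -8 + (44 - 43/2*85) = -8 + (44 - 3655/2) = -8 - 3567/2 = -3583/2 ≈ -1791.5)
w = 3582917495 (w = (-174972 + 12959)*(-21702 - 413) = -162013*(-22115) = 3582917495)
u - w = -3583/2 - 1*3582917495 = -3583/2 - 3582917495 = -7165838573/2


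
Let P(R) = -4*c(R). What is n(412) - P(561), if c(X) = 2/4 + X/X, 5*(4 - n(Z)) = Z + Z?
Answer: -774/5 ≈ -154.80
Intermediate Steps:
n(Z) = 4 - 2*Z/5 (n(Z) = 4 - (Z + Z)/5 = 4 - 2*Z/5)
c(X) = 3/2 (c(X) = 2*(¼) + 1 = ½ + 1 = 3/2)
P(R) = -6 (P(R) = -4*3/2 = -6)
n(412) - P(561) = (4 - ⅖*412) - 1*(-6) = (4 - 824/5) + 6 = -804/5 + 6 = -774/5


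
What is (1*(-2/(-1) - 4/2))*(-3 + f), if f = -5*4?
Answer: 0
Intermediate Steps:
f = -20
(1*(-2/(-1) - 4/2))*(-3 + f) = (1*(-2/(-1) - 4/2))*(-3 - 20) = (1*(-2*(-1) - 4*½))*(-23) = (1*(2 - 2))*(-23) = (1*0)*(-23) = 0*(-23) = 0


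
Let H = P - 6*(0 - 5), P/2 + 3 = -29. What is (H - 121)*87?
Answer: -13485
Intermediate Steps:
P = -64 (P = -6 + 2*(-29) = -6 - 58 = -64)
H = -34 (H = -64 - 6*(0 - 5) = -64 - 6*(-5) = -64 + 30 = -34)
(H - 121)*87 = (-34 - 121)*87 = -155*87 = -13485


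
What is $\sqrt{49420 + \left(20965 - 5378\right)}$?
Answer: $3 \sqrt{7223} \approx 254.96$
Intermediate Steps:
$\sqrt{49420 + \left(20965 - 5378\right)} = \sqrt{49420 + 15587} = \sqrt{65007} = 3 \sqrt{7223}$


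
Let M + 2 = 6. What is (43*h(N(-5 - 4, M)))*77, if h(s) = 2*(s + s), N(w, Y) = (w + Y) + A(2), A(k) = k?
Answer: -39732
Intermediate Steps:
M = 4 (M = -2 + 6 = 4)
N(w, Y) = 2 + Y + w (N(w, Y) = (w + Y) + 2 = (Y + w) + 2 = 2 + Y + w)
h(s) = 4*s (h(s) = 2*(2*s) = 4*s)
(43*h(N(-5 - 4, M)))*77 = (43*(4*(2 + 4 + (-5 - 4))))*77 = (43*(4*(2 + 4 - 9)))*77 = (43*(4*(-3)))*77 = (43*(-12))*77 = -516*77 = -39732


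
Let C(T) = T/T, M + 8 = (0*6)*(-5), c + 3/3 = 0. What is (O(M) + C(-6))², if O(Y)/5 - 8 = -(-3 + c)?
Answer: 3721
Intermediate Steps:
c = -1 (c = -1 + 0 = -1)
M = -8 (M = -8 + (0*6)*(-5) = -8 + 0*(-5) = -8 + 0 = -8)
C(T) = 1
O(Y) = 60 (O(Y) = 40 + 5*(-(-3 - 1)) = 40 + 5*(-1*(-4)) = 40 + 5*4 = 40 + 20 = 60)
(O(M) + C(-6))² = (60 + 1)² = 61² = 3721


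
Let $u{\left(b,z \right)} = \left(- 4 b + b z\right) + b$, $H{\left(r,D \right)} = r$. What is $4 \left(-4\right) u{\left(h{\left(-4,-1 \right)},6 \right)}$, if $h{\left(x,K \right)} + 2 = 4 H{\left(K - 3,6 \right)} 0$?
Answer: $96$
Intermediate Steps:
$h{\left(x,K \right)} = -2$ ($h{\left(x,K \right)} = -2 + 4 \left(K - 3\right) 0 = -2 + 4 \left(-3 + K\right) 0 = -2 + \left(-12 + 4 K\right) 0 = -2 + 0 = -2$)
$u{\left(b,z \right)} = - 3 b + b z$
$4 \left(-4\right) u{\left(h{\left(-4,-1 \right)},6 \right)} = 4 \left(-4\right) \left(- 2 \left(-3 + 6\right)\right) = - 16 \left(\left(-2\right) 3\right) = \left(-16\right) \left(-6\right) = 96$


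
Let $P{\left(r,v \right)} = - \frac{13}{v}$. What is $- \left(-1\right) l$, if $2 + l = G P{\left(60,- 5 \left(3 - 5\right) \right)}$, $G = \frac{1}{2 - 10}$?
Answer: $- \frac{147}{80} \approx -1.8375$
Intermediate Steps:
$G = - \frac{1}{8}$ ($G = \frac{1}{-8} = - \frac{1}{8} \approx -0.125$)
$l = - \frac{147}{80}$ ($l = -2 - \frac{\left(-13\right) \frac{1}{\left(-5\right) \left(3 - 5\right)}}{8} = -2 - \frac{\left(-13\right) \frac{1}{\left(-5\right) \left(-2\right)}}{8} = -2 - \frac{\left(-13\right) \frac{1}{10}}{8} = -2 - - \frac{13}{80} = -2 + \frac{13}{80} = - \frac{147}{80} \approx -1.8375$)
$- \left(-1\right) l = - \frac{\left(-1\right) \left(-147\right)}{80} = \left(-1\right) \frac{147}{80} = - \frac{147}{80}$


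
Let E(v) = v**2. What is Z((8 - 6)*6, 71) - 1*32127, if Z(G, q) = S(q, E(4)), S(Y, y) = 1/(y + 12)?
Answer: -899555/28 ≈ -32127.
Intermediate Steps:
S(Y, y) = 1/(12 + y)
Z(G, q) = 1/28 (Z(G, q) = 1/(12 + 4**2) = 1/(12 + 16) = 1/28)
Z((8 - 6)*6, 71) - 1*32127 = 1/28 - 1*32127 = 1/28 - 32127 = -899555/28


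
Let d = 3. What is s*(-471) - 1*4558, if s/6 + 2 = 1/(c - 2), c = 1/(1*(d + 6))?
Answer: 44032/17 ≈ 2590.1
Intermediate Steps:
c = ⅑ (c = 1/(1*(3 + 6)) = 1/(1*9) = 1/9 = ⅑ ≈ 0.11111)
s = -258/17 (s = -12 + 6/(⅑ - 2) = -12 + 6/(-17/9) = -12 + 6*(-9/17) = -12 - 54/17 = -258/17 ≈ -15.176)
s*(-471) - 1*4558 = -258/17*(-471) - 1*4558 = 121518/17 - 4558 = 44032/17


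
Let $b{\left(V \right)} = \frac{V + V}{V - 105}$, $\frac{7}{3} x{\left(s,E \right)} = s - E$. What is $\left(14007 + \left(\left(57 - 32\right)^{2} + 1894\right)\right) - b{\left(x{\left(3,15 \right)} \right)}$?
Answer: $\frac{4247158}{257} \approx 16526.0$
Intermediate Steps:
$x{\left(s,E \right)} = - \frac{3 E}{7} + \frac{3 s}{7}$ ($x{\left(s,E \right)} = \frac{3 \left(s - E\right)}{7} = - \frac{3 E}{7} + \frac{3 s}{7}$)
$b{\left(V \right)} = \frac{2 V}{-105 + V}$
$\left(14007 + \left(\left(57 - 32\right)^{2} + 1894\right)\right) - b{\left(x{\left(3,15 \right)} \right)} = \left(14007 + \left(\left(57 - 32\right)^{2} + 1894\right)\right) - \frac{2 \left(\left(- \frac{3}{7}\right) 15 + \frac{3}{7} \cdot 3\right)}{-105 + \left(\left(- \frac{3}{7}\right) 15 + \frac{3}{7} \cdot 3\right)} = \left(14007 + \left(25^{2} + 1894\right)\right) - \frac{2 \left(- \frac{45}{7} + \frac{9}{7}\right)}{-105 + \left(- \frac{45}{7} + \frac{9}{7}\right)} = \left(14007 + \left(625 + 1894\right)\right) - 2 \left(- \frac{36}{7}\right) \frac{1}{-105 - \frac{36}{7}} = \left(14007 + 2519\right) - 2 \left(- \frac{36}{7}\right) \frac{1}{- \frac{771}{7}} = 16526 - 2 \left(- \frac{36}{7}\right) \left(- \frac{7}{771}\right) = 16526 - \frac{24}{257} = \frac{4247158}{257}$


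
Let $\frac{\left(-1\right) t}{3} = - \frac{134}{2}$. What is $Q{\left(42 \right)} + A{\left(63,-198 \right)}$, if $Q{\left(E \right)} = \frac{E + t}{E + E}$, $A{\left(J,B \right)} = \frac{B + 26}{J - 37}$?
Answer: $- \frac{1355}{364} \approx -3.7225$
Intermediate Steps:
$A{\left(J,B \right)} = \frac{26 + B}{-37 + J}$
$t = 201$ ($t = - 3 \left(- \frac{134}{2}\right) = - 3 \left(\left(-134\right) \frac{1}{2}\right) = \left(-3\right) \left(-67\right) = 201$)
$Q{\left(E \right)} = \frac{201 + E}{2 E}$ ($Q{\left(E \right)} = \frac{E + 201}{E + E} = \frac{201 + E}{2 E}$)
$Q{\left(42 \right)} + A{\left(63,-198 \right)} = \frac{201 + 42}{2 \cdot 42} + \frac{26 - 198}{-37 + 63} = \frac{1}{2} \cdot \frac{1}{42} \cdot 243 + \frac{1}{26} \left(-172\right) = \frac{81}{28} + \frac{1}{26} \left(-172\right) = \frac{81}{28} - \frac{86}{13} = - \frac{1355}{364}$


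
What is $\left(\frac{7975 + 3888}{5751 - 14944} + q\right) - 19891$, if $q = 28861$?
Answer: $\frac{82449347}{9193} \approx 8968.7$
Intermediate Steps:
$\left(\frac{7975 + 3888}{5751 - 14944} + q\right) - 19891 = \left(\frac{7975 + 3888}{5751 - 14944} + 28861\right) - 19891 = \left(\frac{11863}{-9193} + 28861\right) - 19891 = \left(11863 \left(- \frac{1}{9193}\right) + 28861\right) - 19891 = \left(- \frac{11863}{9193} + 28861\right) - 19891 = \frac{265307310}{9193} - 19891 = \frac{82449347}{9193}$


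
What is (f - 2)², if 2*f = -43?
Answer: 2209/4 ≈ 552.25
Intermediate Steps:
f = -43/2 (f = (½)*(-43) = -43/2 ≈ -21.500)
(f - 2)² = (-43/2 - 2)² = (-47/2)² = 2209/4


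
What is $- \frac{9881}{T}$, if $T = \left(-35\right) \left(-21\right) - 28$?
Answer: $- \frac{9881}{707} \approx -13.976$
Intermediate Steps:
$T = 707$ ($T = 735 - 28 = 707$)
$- \frac{9881}{T} = - \frac{9881}{707}$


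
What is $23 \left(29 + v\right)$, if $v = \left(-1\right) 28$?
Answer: $23$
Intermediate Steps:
$v = -28$
$23 \left(29 + v\right) = 23 \left(29 - 28\right) = 23 \cdot 1 = 23$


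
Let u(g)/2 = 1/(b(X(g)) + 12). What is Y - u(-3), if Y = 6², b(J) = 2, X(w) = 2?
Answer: 251/7 ≈ 35.857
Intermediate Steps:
Y = 36
u(g) = ⅐ (u(g) = 2/(2 + 12) = 2/14 = 2*(1/14) = ⅐)
Y - u(-3) = 36 - 1*⅐ = 36 - ⅐ = 251/7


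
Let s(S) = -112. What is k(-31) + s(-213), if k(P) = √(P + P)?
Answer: -112 + I*√62 ≈ -112.0 + 7.874*I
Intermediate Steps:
k(P) = √2*√P (k(P) = √(2*P) = √2*√P)
k(-31) + s(-213) = √2*√(-31) - 112 = √2*(I*√31) - 112 = I*√62 - 112 = -112 + I*√62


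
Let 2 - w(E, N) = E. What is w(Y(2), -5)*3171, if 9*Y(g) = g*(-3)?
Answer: 8456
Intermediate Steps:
Y(g) = -g/3 (Y(g) = (g*(-3))/9 = (-3*g)/9 = -g/3)
w(E, N) = 2 - E
w(Y(2), -5)*3171 = (2 - (-1)*2/3)*3171 = (2 - 1*(-⅔))*3171 = (2 + ⅔)*3171 = (8/3)*3171 = 8456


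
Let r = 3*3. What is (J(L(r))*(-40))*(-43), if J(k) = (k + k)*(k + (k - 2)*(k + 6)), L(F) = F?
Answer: 3529440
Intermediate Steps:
r = 9
J(k) = 2*k*(k + (-2 + k)*(6 + k)) (J(k) = (2*k)*(k + (-2 + k)*(6 + k)) = 2*k*(k + (-2 + k)*(6 + k)))
(J(L(r))*(-40))*(-43) = ((2*9*(-12 + 9² + 5*9))*(-40))*(-43) = ((2*9*(-12 + 81 + 45))*(-40))*(-43) = ((2*9*114)*(-40))*(-43) = (2052*(-40))*(-43) = -82080*(-43) = 3529440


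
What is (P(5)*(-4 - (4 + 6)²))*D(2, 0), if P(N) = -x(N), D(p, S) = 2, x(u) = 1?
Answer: 208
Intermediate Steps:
P(N) = -1 (P(N) = -1*1 = -1)
(P(5)*(-4 - (4 + 6)²))*D(2, 0) = -(-4 - (4 + 6)²)*2 = -(-4 - 1*10²)*2 = -(-4 - 1*100)*2 = -(-4 - 100)*2 = -1*(-104)*2 = 104*2 = 208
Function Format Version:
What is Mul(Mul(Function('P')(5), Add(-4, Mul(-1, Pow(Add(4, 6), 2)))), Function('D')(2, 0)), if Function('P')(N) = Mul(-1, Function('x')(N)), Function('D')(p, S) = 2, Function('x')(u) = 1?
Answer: 208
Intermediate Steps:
Function('P')(N) = -1 (Function('P')(N) = Mul(-1, 1) = -1)
Mul(Mul(Function('P')(5), Add(-4, Mul(-1, Pow(Add(4, 6), 2)))), Function('D')(2, 0)) = Mul(Mul(-1, Add(-4, Mul(-1, Pow(Add(4, 6), 2)))), 2) = Mul(Mul(-1, Add(-4, Mul(-1, Pow(10, 2)))), 2) = Mul(Mul(-1, Add(-4, Mul(-1, 100))), 2) = Mul(Mul(-1, Add(-4, -100)), 2) = Mul(Mul(-1, -104), 2) = Mul(104, 2) = 208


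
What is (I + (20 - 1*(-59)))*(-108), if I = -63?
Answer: -1728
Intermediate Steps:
(I + (20 - 1*(-59)))*(-108) = (-63 + (20 - 1*(-59)))*(-108) = (-63 + (20 + 59))*(-108) = (-63 + 79)*(-108) = 16*(-108) = -1728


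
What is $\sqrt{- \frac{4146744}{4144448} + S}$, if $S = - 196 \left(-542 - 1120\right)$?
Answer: $\frac{3 \sqrt{58931106586}}{1276} \approx 570.75$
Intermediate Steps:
$S = 325752$ ($S = \left(-196\right) \left(-1662\right) = 325752$)
$\sqrt{- \frac{4146744}{4144448} + S} = \sqrt{- \frac{4146744}{4144448} + 325752} = \sqrt{\left(-4146744\right) \frac{1}{4144448} + 325752} = \sqrt{- \frac{74049}{74008} + 325752} = \sqrt{\frac{24108179967}{74008}} = \frac{3 \sqrt{58931106586}}{1276}$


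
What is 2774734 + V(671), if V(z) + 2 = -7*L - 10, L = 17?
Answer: 2774603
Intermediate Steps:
V(z) = -131 (V(z) = -2 + (-7*17 - 10) = -2 + (-119 - 10) = -2 - 129 = -131)
2774734 + V(671) = 2774734 - 131 = 2774603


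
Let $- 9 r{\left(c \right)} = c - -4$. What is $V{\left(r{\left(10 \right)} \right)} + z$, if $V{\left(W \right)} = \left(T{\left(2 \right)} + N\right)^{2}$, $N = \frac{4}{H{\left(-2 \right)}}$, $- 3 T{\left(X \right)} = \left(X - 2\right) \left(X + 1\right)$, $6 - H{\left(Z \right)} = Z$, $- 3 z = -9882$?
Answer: $\frac{13177}{4} \approx 3294.3$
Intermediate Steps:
$z = 3294$ ($z = \left(- \frac{1}{3}\right) \left(-9882\right) = 3294$)
$H{\left(Z \right)} = 6 - Z$
$r{\left(c \right)} = - \frac{4}{9} - \frac{c}{9}$ ($r{\left(c \right)} = - \frac{c - -4}{9} = - \frac{c + 4}{9} = - \frac{4 + c}{9} = - \frac{4}{9} - \frac{c}{9}$)
$T{\left(X \right)} = - \frac{\left(1 + X\right) \left(-2 + X\right)}{3}$ ($T{\left(X \right)} = - \frac{\left(X - 2\right) \left(X + 1\right)}{3} = - \frac{\left(-2 + X\right) \left(1 + X\right)}{3} = - \frac{\left(1 + X\right) \left(-2 + X\right)}{3}$)
$N = \frac{1}{2}$ ($N = \frac{4}{6 - -2} = \frac{4}{6 + 2} = \frac{4}{8} = 4 \cdot \frac{1}{8} = \frac{1}{2} \approx 0.5$)
$V{\left(W \right)} = \frac{1}{4}$ ($V{\left(W \right)} = \left(\left(\frac{2}{3} - \frac{2^{2}}{3} + \frac{1}{3} \cdot 2\right) + \frac{1}{2}\right)^{2} = \left(\left(\frac{2}{3} - \frac{4}{3} + \frac{2}{3}\right) + \frac{1}{2}\right)^{2} = \left(0 + \frac{1}{2}\right)^{2} = \left(\frac{1}{2}\right)^{2} = \frac{1}{4}$)
$V{\left(r{\left(10 \right)} \right)} + z = \frac{1}{4} + 3294 = \frac{13177}{4}$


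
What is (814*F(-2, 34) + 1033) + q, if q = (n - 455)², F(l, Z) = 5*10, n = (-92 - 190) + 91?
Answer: 459049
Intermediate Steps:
n = -191 (n = -282 + 91 = -191)
F(l, Z) = 50
q = 417316 (q = (-191 - 455)² = (-646)² = 417316)
(814*F(-2, 34) + 1033) + q = (814*50 + 1033) + 417316 = (40700 + 1033) + 417316 = 41733 + 417316 = 459049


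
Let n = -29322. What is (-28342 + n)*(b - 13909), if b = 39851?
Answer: -1495919488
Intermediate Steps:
(-28342 + n)*(b - 13909) = (-28342 - 29322)*(39851 - 13909) = -57664*25942 = -1495919488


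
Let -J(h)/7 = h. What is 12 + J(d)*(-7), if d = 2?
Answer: 110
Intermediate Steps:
J(h) = -7*h
12 + J(d)*(-7) = 12 - 7*2*(-7) = 12 - 14*(-7) = 12 + 98 = 110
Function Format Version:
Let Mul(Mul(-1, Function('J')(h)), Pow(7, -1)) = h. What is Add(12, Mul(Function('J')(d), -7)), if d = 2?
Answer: 110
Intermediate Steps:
Function('J')(h) = Mul(-7, h)
Add(12, Mul(Function('J')(d), -7)) = Add(12, Mul(Mul(-7, 2), -7)) = Add(12, Mul(-14, -7)) = Add(12, 98) = 110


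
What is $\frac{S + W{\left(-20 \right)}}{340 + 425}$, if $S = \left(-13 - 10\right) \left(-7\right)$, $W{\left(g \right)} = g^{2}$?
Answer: $\frac{11}{15} \approx 0.73333$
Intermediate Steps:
$S = 161$ ($S = \left(-23\right) \left(-7\right) = 161$)
$\frac{S + W{\left(-20 \right)}}{340 + 425} = \frac{161 + \left(-20\right)^{2}}{340 + 425} = \frac{161 + 400}{765} = 561 \cdot \frac{1}{765} = \frac{11}{15}$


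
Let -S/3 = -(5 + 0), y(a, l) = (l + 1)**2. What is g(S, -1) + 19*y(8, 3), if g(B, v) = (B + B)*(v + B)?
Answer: 724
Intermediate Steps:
y(a, l) = (1 + l)**2
S = 15 (S = -(-3)*(5 + 0) = -(-3)*5 = -3*(-5) = 15)
g(B, v) = 2*B*(B + v) (g(B, v) = (2*B)*(B + v) = 2*B*(B + v))
g(S, -1) + 19*y(8, 3) = 2*15*(15 - 1) + 19*(1 + 3)**2 = 2*15*14 + 19*4**2 = 420 + 19*16 = 420 + 304 = 724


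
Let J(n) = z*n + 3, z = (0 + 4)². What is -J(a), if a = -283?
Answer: 4525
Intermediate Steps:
z = 16 (z = 4² = 16)
J(n) = 3 + 16*n (J(n) = 16*n + 3 = 3 + 16*n)
-J(a) = -(3 + 16*(-283)) = -(3 - 4528) = -1*(-4525) = 4525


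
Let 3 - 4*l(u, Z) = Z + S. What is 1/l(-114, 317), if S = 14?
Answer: -1/82 ≈ -0.012195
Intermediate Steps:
l(u, Z) = -11/4 - Z/4 (l(u, Z) = 3/4 - (Z + 14)/4 = 3/4 - (14 + Z)/4 = 3/4 + (-7/2 - Z/4) = -11/4 - Z/4)
1/l(-114, 317) = 1/(-11/4 - 1/4*317) = 1/(-11/4 - 317/4) = 1/(-82) = -1/82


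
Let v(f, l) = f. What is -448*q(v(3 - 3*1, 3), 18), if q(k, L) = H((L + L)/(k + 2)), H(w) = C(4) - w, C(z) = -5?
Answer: 10304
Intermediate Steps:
H(w) = -5 - w
q(k, L) = -5 - 2*L/(2 + k) (q(k, L) = -5 - (L + L)/(k + 2) = -5 - 2*L/(2 + k))
-448*q(v(3 - 3*1, 3), 18) = -448*(-10 - 5*(3 - 3*1) - 2*18)/(2 + (3 - 3*1)) = -448*(-10 - 5*(3 - 3) - 36)/(2 + (3 - 3)) = -448*(-10 - 5*0 - 36)/(2 + 0) = -448*(-10 + 0 - 36)/2 = -224*(-46) = -448*(-23) = 10304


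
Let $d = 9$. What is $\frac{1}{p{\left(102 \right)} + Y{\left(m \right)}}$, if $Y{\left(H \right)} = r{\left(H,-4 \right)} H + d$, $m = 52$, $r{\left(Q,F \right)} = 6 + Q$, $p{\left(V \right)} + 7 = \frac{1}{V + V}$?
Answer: $\frac{204}{615673} \approx 0.00033134$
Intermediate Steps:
$p{\left(V \right)} = -7 + \frac{1}{2 V}$ ($p{\left(V \right)} = -7 + \frac{1}{V + V} = -7 + \frac{1}{2 V}$)
$Y{\left(H \right)} = 9 + H \left(6 + H\right)$ ($Y{\left(H \right)} = \left(6 + H\right) H + 9 = H \left(6 + H\right) + 9 = 9 + H \left(6 + H\right)$)
$\frac{1}{p{\left(102 \right)} + Y{\left(m \right)}} = \frac{1}{\left(-7 + \frac{1}{2 \cdot 102}\right) + \left(9 + 52 \left(6 + 52\right)\right)} = \frac{1}{\left(-7 + \frac{1}{2} \cdot \frac{1}{102}\right) + \left(9 + 52 \cdot 58\right)} = \frac{1}{\left(-7 + \frac{1}{204}\right) + \left(9 + 3016\right)} = \frac{1}{- \frac{1427}{204} + 3025} = \frac{1}{\frac{615673}{204}} = \frac{204}{615673}$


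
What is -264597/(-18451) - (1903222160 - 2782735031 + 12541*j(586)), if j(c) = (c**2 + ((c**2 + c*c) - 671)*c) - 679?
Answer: -93098940790527975/18451 ≈ -5.0457e+12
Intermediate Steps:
j(c) = -679 + c**2 + c*(-671 + 2*c**2) (j(c) = (c**2 + ((c**2 + c**2) - 671)*c) - 679 = (c**2 + (2*c**2 - 671)*c) - 679 = (c**2 + (-671 + 2*c**2)*c) - 679 = (c**2 + c*(-671 + 2*c**2)) - 679 = -679 + c**2 + c*(-671 + 2*c**2))
-264597/(-18451) - (1903222160 - 2782735031 + 12541*j(586)) = -264597/(-18451) - (5048522304203 - 2782735031) = -264597*(-1/18451) - 12541/(1/((-679 + 343396 - 393206 + 2*201230056) + (151760 - 221891))) = 264597/18451 - 12541/(1/((-679 + 343396 - 393206 + 402460112) - 70131)) = 264597/18451 - 12541/(1/(402409623 - 70131)) = 264597/18451 - 12541/(1/402339492) = 264597/18451 - 12541/1/402339492 = 264597/18451 - 12541*402339492 = 264597/18451 - 5045739569172 = -93098940790527975/18451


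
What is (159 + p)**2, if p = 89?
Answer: 61504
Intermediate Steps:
(159 + p)**2 = (159 + 89)**2 = 248**2 = 61504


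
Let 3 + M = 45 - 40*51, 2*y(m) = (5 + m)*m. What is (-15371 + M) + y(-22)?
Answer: -17182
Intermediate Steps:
y(m) = m*(5 + m)/2 (y(m) = ((5 + m)*m)/2 = (m*(5 + m))/2 = m*(5 + m)/2)
M = -1998 (M = -3 + (45 - 40*51) = -3 + (45 - 2040) = -3 - 1995 = -1998)
(-15371 + M) + y(-22) = (-15371 - 1998) + (1/2)*(-22)*(5 - 22) = -17369 + (1/2)*(-22)*(-17) = -17369 + 187 = -17182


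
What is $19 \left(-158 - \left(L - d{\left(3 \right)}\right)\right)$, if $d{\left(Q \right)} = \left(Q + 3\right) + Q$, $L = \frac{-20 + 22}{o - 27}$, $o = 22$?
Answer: $- \frac{14117}{5} \approx -2823.4$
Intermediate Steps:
$L = - \frac{2}{5}$ ($L = \frac{-20 + 22}{22 - 27} = \frac{2}{-5} = 2 \left(- \frac{1}{5}\right) = - \frac{2}{5} \approx -0.4$)
$d{\left(Q \right)} = 3 + 2 Q$ ($d{\left(Q \right)} = \left(3 + Q\right) + Q = 3 + 2 Q$)
$19 \left(-158 - \left(L - d{\left(3 \right)}\right)\right) = 19 \left(-158 + \left(\left(3 + 2 \cdot 3\right) - - \frac{2}{5}\right)\right) = 19 \left(-158 + \left(\left(3 + 6\right) + \frac{2}{5}\right)\right) = 19 \left(-158 + \left(9 + \frac{2}{5}\right)\right) = 19 \left(-158 + \frac{47}{5}\right) = 19 \left(- \frac{743}{5}\right) = - \frac{14117}{5}$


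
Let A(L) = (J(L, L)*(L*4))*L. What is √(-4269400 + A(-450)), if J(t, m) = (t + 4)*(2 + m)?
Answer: 10*√1618402106 ≈ 4.0229e+5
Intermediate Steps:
J(t, m) = (2 + m)*(4 + t) (J(t, m) = (4 + t)*(2 + m) = (2 + m)*(4 + t))
A(L) = 4*L²*(8 + L² + 6*L) (A(L) = ((8 + 2*L + 4*L + L*L)*(L*4))*L = ((8 + 2*L + 4*L + L²)*(4*L))*L = ((8 + L² + 6*L)*(4*L))*L = (4*L*(8 + L² + 6*L))*L = 4*L²*(8 + L² + 6*L))
√(-4269400 + A(-450)) = √(-4269400 + 4*(-450)²*(8 + (-450)² + 6*(-450))) = √(-4269400 + 4*202500*(8 + 202500 - 2700)) = √(-4269400 + 4*202500*199808) = √(-4269400 + 161844480000) = √161840210600 = 10*√1618402106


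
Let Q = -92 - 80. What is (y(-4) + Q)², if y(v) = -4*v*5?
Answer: 8464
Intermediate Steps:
y(v) = -20*v
Q = -172
(y(-4) + Q)² = (-20*(-4) - 172)² = (80 - 172)² = (-92)² = 8464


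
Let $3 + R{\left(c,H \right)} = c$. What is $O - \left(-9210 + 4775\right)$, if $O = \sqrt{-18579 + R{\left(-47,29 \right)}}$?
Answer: $4435 + i \sqrt{18629} \approx 4435.0 + 136.49 i$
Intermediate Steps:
$R{\left(c,H \right)} = -3 + c$
$O = i \sqrt{18629}$ ($O = \sqrt{-18579 - 50} = \sqrt{-18629} = i \sqrt{18629} \approx 136.49 i$)
$O - \left(-9210 + 4775\right) = i \sqrt{18629} - \left(-9210 + 4775\right) = i \sqrt{18629} - -4435 = i \sqrt{18629} + 4435 = 4435 + i \sqrt{18629}$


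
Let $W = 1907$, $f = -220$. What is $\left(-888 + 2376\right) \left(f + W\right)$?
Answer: $2510256$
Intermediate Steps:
$\left(-888 + 2376\right) \left(f + W\right) = \left(-888 + 2376\right) \left(-220 + 1907\right) = 1488 \cdot 1687 = 2510256$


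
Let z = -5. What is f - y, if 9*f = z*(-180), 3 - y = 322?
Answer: 419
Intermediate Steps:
y = -319 (y = 3 - 1*322 = 3 - 322 = -319)
f = 100 (f = (-5*(-180))/9 = (⅑)*900 = 100)
f - y = 100 - 1*(-319) = 100 + 319 = 419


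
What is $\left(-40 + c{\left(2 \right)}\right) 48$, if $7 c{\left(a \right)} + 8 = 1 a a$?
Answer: $- \frac{13632}{7} \approx -1947.4$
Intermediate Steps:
$c{\left(a \right)} = - \frac{8}{7} + \frac{a^{2}}{7}$ ($c{\left(a \right)} = - \frac{8}{7} + \frac{1 a a}{7} = - \frac{8}{7} + \frac{a a}{7} = - \frac{8}{7} + \frac{a^{2}}{7}$)
$\left(-40 + c{\left(2 \right)}\right) 48 = \left(-40 - \left(\frac{8}{7} - \frac{2^{2}}{7}\right)\right) 48 = \left(-40 + \left(- \frac{8}{7} + \frac{1}{7} \cdot 4\right)\right) 48 = \left(-40 + \left(- \frac{8}{7} + \frac{4}{7}\right)\right) 48 = \left(-40 - \frac{4}{7}\right) 48 = \left(- \frac{284}{7}\right) 48 = - \frac{13632}{7}$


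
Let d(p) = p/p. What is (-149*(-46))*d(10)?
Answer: 6854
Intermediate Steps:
d(p) = 1
(-149*(-46))*d(10) = -149*(-46)*1 = 6854*1 = 6854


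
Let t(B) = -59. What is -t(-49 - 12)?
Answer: 59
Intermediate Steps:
-t(-49 - 12) = -1*(-59) = 59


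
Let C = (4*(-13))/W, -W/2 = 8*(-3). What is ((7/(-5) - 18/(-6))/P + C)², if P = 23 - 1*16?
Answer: 128881/176400 ≈ 0.73062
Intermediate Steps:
W = 48 (W = -16*(-3) = -2*(-24) = 48)
P = 7 (P = 23 - 16 = 7)
C = -13/12 (C = (4*(-13))/48 = -52*1/48 = -13/12 ≈ -1.0833)
((7/(-5) - 18/(-6))/P + C)² = ((7/(-5) - 18/(-6))/7 - 13/12)² = ((7*(-⅕) - 18*(-⅙))*(⅐) - 13/12)² = ((-7/5 + 3)*(⅐) - 13/12)² = ((8/5)*(⅐) - 13/12)² = (8/35 - 13/12)² = (-359/420)² = 128881/176400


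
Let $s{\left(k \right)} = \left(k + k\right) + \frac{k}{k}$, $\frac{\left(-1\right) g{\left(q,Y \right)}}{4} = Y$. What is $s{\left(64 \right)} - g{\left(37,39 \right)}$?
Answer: $285$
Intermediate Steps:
$g{\left(q,Y \right)} = - 4 Y$
$s{\left(k \right)} = 1 + 2 k$ ($s{\left(k \right)} = 2 k + 1 = 1 + 2 k$)
$s{\left(64 \right)} - g{\left(37,39 \right)} = \left(1 + 2 \cdot 64\right) - \left(-4\right) 39 = \left(1 + 128\right) - -156 = 129 + 156 = 285$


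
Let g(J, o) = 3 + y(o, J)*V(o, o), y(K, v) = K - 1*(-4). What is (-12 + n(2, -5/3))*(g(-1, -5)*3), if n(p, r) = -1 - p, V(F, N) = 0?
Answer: -135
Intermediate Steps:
y(K, v) = 4 + K (y(K, v) = K + 4 = 4 + K)
g(J, o) = 3 (g(J, o) = 3 + (4 + o)*0 = 3 + 0 = 3)
(-12 + n(2, -5/3))*(g(-1, -5)*3) = (-12 + (-1 - 1*2))*(3*3) = (-12 + (-1 - 2))*9 = (-12 - 3)*9 = -15*9 = -135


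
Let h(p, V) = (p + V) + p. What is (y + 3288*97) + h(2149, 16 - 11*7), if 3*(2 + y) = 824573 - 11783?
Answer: 594101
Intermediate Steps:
y = 270928 (y = -2 + (824573 - 11783)/3 = -2 + (1/3)*812790 = -2 + 270930 = 270928)
h(p, V) = V + 2*p (h(p, V) = (V + p) + p = V + 2*p)
(y + 3288*97) + h(2149, 16 - 11*7) = (270928 + 3288*97) + ((16 - 11*7) + 2*2149) = (270928 + 318936) + ((16 - 77) + 4298) = 589864 + (-61 + 4298) = 589864 + 4237 = 594101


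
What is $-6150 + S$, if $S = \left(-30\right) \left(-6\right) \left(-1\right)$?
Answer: $-6330$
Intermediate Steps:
$S = -180$ ($S = 180 \left(-1\right) = -180$)
$-6150 + S = -6150 - 180 = -6330$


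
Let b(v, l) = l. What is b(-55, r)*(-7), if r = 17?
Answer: -119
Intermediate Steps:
b(-55, r)*(-7) = 17*(-7) = -119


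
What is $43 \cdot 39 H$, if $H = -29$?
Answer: $-48633$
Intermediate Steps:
$43 \cdot 39 H = 43 \cdot 39 \left(-29\right) = 1677 \left(-29\right) = -48633$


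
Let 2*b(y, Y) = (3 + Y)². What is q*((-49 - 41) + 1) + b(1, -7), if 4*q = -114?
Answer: 5089/2 ≈ 2544.5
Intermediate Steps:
q = -57/2 (q = (¼)*(-114) = -57/2 ≈ -28.500)
b(y, Y) = (3 + Y)²/2
q*((-49 - 41) + 1) + b(1, -7) = -57*((-49 - 41) + 1)/2 + (3 - 7)²/2 = -57*(-90 + 1)/2 + (½)*(-4)² = -57/2*(-89) + (½)*16 = 5073/2 + 8 = 5089/2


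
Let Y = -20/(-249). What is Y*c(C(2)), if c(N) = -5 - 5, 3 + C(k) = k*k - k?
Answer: -200/249 ≈ -0.80321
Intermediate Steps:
C(k) = -3 + k² - k (C(k) = -3 + (k*k - k) = -3 + (k² - k) = -3 + k² - k)
c(N) = -10
Y = 20/249 (Y = -20*(-1/249) = 20/249 ≈ 0.080321)
Y*c(C(2)) = (20/249)*(-10) = -200/249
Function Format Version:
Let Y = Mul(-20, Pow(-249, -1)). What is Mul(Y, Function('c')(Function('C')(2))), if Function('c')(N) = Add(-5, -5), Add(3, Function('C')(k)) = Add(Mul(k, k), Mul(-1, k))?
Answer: Rational(-200, 249) ≈ -0.80321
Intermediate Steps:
Function('C')(k) = Add(-3, Pow(k, 2), Mul(-1, k)) (Function('C')(k) = Add(-3, Add(Mul(k, k), Mul(-1, k))) = Add(-3, Add(Pow(k, 2), Mul(-1, k))) = Add(-3, Pow(k, 2), Mul(-1, k)))
Function('c')(N) = -10
Y = Rational(20, 249) (Y = Mul(-20, Rational(-1, 249)) = Rational(20, 249) ≈ 0.080321)
Mul(Y, Function('c')(Function('C')(2))) = Mul(Rational(20, 249), -10) = Rational(-200, 249)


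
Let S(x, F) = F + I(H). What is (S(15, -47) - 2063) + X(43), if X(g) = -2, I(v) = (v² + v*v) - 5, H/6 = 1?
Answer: -2045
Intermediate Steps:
H = 6 (H = 6*1 = 6)
I(v) = -5 + 2*v² (I(v) = (v² + v²) - 5 = 2*v² - 5 = -5 + 2*v²)
S(x, F) = 67 + F (S(x, F) = F + (-5 + 2*6²) = F + (-5 + 2*36) = F + (-5 + 72) = F + 67 = 67 + F)
(S(15, -47) - 2063) + X(43) = ((67 - 47) - 2063) - 2 = (20 - 2063) - 2 = -2043 - 2 = -2045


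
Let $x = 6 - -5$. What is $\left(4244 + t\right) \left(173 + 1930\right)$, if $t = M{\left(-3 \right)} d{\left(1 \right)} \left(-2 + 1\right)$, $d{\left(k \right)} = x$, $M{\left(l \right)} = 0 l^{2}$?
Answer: $8925132$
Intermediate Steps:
$M{\left(l \right)} = 0$
$x = 11$ ($x = 6 + 5 = 11$)
$d{\left(k \right)} = 11$
$t = 0$ ($t = 0 \cdot 11 \left(-2 + 1\right) = 0 \left(-1\right) = 0$)
$\left(4244 + t\right) \left(173 + 1930\right) = \left(4244 + 0\right) \left(173 + 1930\right) = 4244 \cdot 2103 = 8925132$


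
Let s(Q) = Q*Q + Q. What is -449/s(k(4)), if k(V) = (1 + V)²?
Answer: -449/650 ≈ -0.69077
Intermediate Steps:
s(Q) = Q + Q² (s(Q) = Q² + Q = Q + Q²)
-449/s(k(4)) = -449*1/((1 + 4)²*(1 + (1 + 4)²)) = -449*1/(25*(1 + 5²)) = -449*1/(25*(1 + 25)) = -449/(25*26) = -449/650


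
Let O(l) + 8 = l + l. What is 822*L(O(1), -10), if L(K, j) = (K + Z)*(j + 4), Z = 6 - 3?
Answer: 14796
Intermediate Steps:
O(l) = -8 + 2*l (O(l) = -8 + (l + l) = -8 + 2*l)
Z = 3
L(K, j) = (3 + K)*(4 + j) (L(K, j) = (K + 3)*(j + 4) = (3 + K)*(4 + j))
822*L(O(1), -10) = 822*(12 + 3*(-10) + 4*(-8 + 2*1) + (-8 + 2*1)*(-10)) = 822*(12 - 30 + 4*(-8 + 2) + (-8 + 2)*(-10)) = 822*(12 - 30 + 4*(-6) - 6*(-10)) = 822*(12 - 30 - 24 + 60) = 822*18 = 14796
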